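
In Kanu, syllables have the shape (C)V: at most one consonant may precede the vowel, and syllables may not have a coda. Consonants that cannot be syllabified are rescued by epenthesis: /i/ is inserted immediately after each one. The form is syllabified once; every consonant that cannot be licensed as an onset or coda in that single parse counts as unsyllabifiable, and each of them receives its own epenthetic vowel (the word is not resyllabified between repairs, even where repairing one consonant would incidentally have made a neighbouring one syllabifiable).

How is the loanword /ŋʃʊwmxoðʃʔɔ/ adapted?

The consonants /ŋ/, /w/, /m/, /ð/, /ʃ/ cannot be parsed into a legal (C)V syllable (no codas are permitted; onsets are limited to one consonant).
Epenthesis after each stranded consonant: /ŋ/ → /ŋi/, /w/ → /wi/, /m/ → /mi/, /ð/ → /ði/, /ʃ/ → /ʃi/.

ŋiʃʊwimixoðiʃiʔɔ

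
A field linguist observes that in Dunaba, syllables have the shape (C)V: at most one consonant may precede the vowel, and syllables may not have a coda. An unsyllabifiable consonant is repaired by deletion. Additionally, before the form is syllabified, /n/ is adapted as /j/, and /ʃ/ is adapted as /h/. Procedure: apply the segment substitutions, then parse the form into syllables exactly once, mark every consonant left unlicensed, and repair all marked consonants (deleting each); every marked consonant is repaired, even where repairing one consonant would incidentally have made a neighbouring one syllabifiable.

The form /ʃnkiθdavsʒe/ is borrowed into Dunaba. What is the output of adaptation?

Substitution: /ʃ/ → /h/, /n/ → /j/, giving /hjkiθdavsʒe/.
The consonants /h/, /j/, /θ/, /v/, /s/ cannot be parsed into a legal (C)V syllable (no codas are permitted; onsets are limited to one consonant).
Deletion applies to /h/, /j/, /θ/, /v/, /s/.

kidaʒe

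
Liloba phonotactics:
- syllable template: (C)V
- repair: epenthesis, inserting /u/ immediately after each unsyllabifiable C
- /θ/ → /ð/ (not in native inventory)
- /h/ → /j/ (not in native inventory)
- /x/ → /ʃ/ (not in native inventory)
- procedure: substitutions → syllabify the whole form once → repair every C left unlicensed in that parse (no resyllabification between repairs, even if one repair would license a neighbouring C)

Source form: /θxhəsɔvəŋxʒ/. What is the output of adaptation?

ðuʃujəsɔvəŋuʃuʒu

Substitution: /θ/ → /ð/, /x/ → /ʃ/, /h/ → /j/, giving /ðʃjəsɔvəŋʃʒ/.
The consonants /ð/, /ʃ/, /ŋ/, /ʃ/, /ʒ/ cannot be parsed into a legal (C)V syllable (no codas are permitted; onsets are limited to one consonant).
Each unlicensed consonant becomes the onset of a new syllable: /ð/ → /ðu/, /ʃ/ → /ʃu/, /ŋ/ → /ŋu/, /ʃ/ → /ʃu/, /ʒ/ → /ʒu/.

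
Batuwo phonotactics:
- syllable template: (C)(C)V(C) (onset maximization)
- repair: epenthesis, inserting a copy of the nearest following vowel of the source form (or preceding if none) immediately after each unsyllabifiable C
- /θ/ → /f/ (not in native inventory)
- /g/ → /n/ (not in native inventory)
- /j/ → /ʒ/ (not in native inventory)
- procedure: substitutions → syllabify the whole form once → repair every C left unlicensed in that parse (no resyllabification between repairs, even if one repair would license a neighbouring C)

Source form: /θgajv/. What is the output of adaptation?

Substitution: /θ/ → /f/, /g/ → /n/, /j/ → /ʒ/, giving /fnaʒv/.
Syllabifying with onset maximization leaves /v/ stranded (at most one coda consonant is licensed; onsets may contain at most 2 consonants).
Inserting the epenthetic vowel yields /v/ → /va/.

fnaʒva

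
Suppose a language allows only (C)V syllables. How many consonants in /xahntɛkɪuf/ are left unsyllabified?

Under (C)V, the unsyllabifiable consonants are /h/, /n/, /f/ (no codas are permitted; onsets are limited to one consonant).

3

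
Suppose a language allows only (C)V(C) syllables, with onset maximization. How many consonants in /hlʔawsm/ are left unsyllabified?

The consonants /h/, /l/, /s/, /m/ cannot be parsed into a legal (C)V(C) syllable (at most one coda consonant is licensed; onsets are limited to one consonant).

4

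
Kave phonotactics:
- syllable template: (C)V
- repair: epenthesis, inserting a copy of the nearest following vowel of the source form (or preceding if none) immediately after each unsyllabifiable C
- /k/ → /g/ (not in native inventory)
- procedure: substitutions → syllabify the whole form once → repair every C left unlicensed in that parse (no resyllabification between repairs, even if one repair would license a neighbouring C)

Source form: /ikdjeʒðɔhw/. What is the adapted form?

Substitution: /k/ → /g/, giving /igdjeʒðɔhw/.
The consonants /g/, /d/, /ʒ/, /h/, /w/ cannot be parsed into a legal (C)V syllable (no codas are permitted; onsets are limited to one consonant).
Inserting the epenthetic vowel yields /g/ → /ge/, /d/ → /de/, /ʒ/ → /ʒɔ/, /h/ → /hɔ/, /w/ → /wɔ/.

igedejeʒɔðɔhɔwɔ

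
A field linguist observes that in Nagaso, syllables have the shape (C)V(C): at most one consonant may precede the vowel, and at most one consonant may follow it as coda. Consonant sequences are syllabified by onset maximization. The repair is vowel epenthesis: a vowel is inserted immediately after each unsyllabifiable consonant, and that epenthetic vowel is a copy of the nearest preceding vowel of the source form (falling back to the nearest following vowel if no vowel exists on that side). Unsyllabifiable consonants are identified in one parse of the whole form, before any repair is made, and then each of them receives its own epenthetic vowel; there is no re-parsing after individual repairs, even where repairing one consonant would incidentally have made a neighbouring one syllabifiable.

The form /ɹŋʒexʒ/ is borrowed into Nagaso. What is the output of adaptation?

ɹeŋeʒexʒe

Under (C)V(C), the unsyllabifiable consonants are /ɹ/, /ŋ/, /ʒ/ (at most one coda consonant is licensed; onsets are limited to one consonant).
Each unlicensed consonant becomes the onset of a new syllable: /ɹ/ → /ɹe/, /ŋ/ → /ŋe/, /ʒ/ → /ʒe/.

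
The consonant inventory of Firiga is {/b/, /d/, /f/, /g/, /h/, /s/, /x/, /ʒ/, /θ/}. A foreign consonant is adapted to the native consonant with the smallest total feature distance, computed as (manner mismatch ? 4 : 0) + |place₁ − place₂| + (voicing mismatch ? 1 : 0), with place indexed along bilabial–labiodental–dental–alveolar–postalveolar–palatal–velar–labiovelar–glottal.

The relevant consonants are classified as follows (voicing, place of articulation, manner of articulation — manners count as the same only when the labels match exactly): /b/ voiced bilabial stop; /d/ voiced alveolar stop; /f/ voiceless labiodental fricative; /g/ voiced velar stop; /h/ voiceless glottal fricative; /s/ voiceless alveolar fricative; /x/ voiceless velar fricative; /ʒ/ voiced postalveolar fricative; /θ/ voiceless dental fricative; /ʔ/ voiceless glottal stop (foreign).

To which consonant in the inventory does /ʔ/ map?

g

/g/ is closest: same manner (stop), place distance 2 (glottal→velar), voicing differs (+1); total 3. Next closest is /h/ at distance 4.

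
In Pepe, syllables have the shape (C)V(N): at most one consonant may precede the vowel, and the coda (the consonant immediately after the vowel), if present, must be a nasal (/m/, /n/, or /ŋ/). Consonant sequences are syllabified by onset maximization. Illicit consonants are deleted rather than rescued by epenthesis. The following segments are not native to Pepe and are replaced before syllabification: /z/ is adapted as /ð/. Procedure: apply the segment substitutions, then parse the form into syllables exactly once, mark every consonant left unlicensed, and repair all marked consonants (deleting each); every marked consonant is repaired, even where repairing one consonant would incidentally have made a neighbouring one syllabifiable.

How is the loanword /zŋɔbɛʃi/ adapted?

Substitution: /z/ → /ð/, giving /ðŋɔbɛʃi/.
Under (C)V(N), the unsyllabifiable consonants are /ð/ (only a nasal (/m/, /n/, or /ŋ/) is licensed in coda position; onsets are limited to one consonant).
Each unlicensed consonant is deleted: /ð/.

ŋɔbɛʃi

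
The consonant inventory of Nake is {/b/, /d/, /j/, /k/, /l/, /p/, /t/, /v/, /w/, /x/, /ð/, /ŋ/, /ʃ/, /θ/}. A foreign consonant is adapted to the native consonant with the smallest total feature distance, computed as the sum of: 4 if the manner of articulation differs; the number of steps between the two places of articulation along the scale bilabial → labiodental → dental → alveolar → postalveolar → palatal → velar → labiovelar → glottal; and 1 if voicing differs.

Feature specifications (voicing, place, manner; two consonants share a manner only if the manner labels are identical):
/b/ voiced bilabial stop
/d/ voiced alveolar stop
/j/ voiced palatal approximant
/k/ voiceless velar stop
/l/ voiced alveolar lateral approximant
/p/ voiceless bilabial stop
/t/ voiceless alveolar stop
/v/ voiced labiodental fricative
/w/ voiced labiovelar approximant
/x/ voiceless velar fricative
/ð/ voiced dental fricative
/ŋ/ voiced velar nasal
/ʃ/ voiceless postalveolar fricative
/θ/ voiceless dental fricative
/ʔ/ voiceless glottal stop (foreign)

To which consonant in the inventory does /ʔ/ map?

/k/ is closest: same manner (stop), place distance 2 (glottal→velar), same voicing; total 2. Next closest is /t/ at distance 5.

k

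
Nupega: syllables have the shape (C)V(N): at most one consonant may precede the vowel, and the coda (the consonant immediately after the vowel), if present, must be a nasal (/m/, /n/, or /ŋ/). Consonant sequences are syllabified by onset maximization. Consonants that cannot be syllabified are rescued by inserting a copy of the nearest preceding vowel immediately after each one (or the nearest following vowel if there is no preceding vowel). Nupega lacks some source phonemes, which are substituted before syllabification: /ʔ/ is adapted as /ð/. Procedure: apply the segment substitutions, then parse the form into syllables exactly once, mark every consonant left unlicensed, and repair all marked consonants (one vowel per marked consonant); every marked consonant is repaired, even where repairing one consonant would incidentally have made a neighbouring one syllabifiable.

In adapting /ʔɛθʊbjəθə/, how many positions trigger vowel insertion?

1

After substitution the input is /ðɛθʊbjəθə/.
The unsyllabifiable consonants are /b/; each receives one epenthetic vowel.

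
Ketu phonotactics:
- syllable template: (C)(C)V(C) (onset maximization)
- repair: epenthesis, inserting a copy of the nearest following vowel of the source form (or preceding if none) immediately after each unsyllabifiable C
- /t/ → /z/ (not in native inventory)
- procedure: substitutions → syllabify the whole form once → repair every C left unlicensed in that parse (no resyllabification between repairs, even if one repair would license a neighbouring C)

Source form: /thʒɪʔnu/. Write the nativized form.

Substitution: /t/ → /z/, giving /zhʒɪʔnu/.
Under (C)(C)V(C), the unsyllabifiable consonants are /z/ (at most one coda consonant is licensed; onsets may contain at most 2 consonants).
Epenthesis after each stranded consonant: /z/ → /zɪ/.

zɪhʒɪʔnu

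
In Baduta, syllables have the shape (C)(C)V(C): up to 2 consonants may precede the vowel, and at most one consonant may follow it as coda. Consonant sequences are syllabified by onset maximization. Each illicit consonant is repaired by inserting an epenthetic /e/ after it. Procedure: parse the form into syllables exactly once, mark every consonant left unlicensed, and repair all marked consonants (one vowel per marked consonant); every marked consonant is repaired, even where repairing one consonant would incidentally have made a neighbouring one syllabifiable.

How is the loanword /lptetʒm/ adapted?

leptetʒeme

Syllabifying with onset maximization leaves /l/, /ʒ/, /m/ stranded (at most one coda consonant is licensed; onsets may contain at most 2 consonants).
Epenthesis after each stranded consonant: /l/ → /le/, /ʒ/ → /ʒe/, /m/ → /me/.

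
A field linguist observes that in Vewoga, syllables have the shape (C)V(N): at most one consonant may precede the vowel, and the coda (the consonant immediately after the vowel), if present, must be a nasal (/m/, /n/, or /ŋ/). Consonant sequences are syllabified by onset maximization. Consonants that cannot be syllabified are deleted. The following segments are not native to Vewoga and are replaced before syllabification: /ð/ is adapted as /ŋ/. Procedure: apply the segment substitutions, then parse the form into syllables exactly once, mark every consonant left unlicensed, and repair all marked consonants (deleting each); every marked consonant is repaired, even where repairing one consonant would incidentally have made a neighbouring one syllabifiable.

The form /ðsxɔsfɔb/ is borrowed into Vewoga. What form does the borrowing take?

Substitution: /ð/ → /ŋ/, giving /ŋsxɔsfɔb/.
Syllabifying with onset maximization leaves /ŋ/, /s/, /s/, /b/ stranded (only a nasal (/m/, /n/, or /ŋ/) is licensed in coda position; onsets are limited to one consonant).
Deletion applies to /ŋ/, /s/, /s/, /b/.

xɔfɔ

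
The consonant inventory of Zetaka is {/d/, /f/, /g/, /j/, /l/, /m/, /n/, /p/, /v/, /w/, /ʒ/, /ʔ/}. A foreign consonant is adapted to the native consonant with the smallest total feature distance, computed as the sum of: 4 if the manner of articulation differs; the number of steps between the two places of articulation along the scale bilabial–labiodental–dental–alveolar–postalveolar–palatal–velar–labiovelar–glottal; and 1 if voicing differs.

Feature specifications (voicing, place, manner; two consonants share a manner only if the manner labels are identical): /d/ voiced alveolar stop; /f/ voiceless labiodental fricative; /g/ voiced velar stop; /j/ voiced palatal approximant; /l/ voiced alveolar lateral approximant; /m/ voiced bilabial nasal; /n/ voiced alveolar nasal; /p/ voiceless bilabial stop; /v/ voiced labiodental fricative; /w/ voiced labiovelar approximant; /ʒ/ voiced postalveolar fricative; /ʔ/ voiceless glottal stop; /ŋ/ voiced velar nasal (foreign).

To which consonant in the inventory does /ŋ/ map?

n

/n/ is closest: same manner (nasal), place distance 3 (velar→alveolar), same voicing; total 3. Next closest is /g/ at distance 4.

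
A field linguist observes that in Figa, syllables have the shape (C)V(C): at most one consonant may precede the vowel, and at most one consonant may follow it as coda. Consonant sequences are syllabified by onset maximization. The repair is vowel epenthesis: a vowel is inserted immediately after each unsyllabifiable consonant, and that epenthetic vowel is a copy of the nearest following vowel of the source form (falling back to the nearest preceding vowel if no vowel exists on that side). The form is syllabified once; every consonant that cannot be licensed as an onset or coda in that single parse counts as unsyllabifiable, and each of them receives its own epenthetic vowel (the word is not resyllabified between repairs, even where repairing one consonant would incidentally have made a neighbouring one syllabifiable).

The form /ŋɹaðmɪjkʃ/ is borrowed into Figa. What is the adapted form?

Under (C)V(C), the unsyllabifiable consonants are /ŋ/, /k/, /ʃ/ (at most one coda consonant is licensed; onsets are limited to one consonant).
Epenthesis after each stranded consonant: /ŋ/ → /ŋa/, /k/ → /kɪ/, /ʃ/ → /ʃɪ/.

ŋaɹaðmɪjkɪʃɪ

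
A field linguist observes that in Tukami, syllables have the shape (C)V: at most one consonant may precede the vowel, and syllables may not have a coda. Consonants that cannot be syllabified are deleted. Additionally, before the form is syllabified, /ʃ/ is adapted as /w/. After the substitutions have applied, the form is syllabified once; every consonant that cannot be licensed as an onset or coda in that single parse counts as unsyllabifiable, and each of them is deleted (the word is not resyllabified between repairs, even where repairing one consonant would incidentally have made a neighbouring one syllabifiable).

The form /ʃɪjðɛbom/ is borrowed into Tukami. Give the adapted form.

wɪðɛbo

Substitution: /ʃ/ → /w/, giving /wɪjðɛbom/.
Syllabifying with onset maximization leaves /j/, /m/ stranded (no codas are permitted; onsets are limited to one consonant).
Deletion applies to /j/, /m/.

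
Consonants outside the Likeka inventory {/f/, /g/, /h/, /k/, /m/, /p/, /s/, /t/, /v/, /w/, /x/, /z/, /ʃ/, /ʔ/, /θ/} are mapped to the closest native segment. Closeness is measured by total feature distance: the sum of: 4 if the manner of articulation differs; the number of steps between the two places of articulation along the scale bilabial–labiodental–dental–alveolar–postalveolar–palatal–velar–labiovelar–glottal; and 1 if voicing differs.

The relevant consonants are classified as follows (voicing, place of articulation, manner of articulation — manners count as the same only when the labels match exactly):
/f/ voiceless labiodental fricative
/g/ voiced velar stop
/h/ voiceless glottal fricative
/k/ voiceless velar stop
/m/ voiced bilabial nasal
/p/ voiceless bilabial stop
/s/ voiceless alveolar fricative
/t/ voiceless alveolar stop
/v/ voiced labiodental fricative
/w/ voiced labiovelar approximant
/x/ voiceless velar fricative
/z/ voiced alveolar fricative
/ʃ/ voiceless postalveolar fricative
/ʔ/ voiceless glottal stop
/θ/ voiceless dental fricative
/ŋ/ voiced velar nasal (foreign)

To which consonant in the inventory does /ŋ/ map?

g

/g/ is closest: manner differs (nasal→stop, +4), place distance 0 (velar→velar), same voicing; total 4. Next closest is /k/ at distance 5.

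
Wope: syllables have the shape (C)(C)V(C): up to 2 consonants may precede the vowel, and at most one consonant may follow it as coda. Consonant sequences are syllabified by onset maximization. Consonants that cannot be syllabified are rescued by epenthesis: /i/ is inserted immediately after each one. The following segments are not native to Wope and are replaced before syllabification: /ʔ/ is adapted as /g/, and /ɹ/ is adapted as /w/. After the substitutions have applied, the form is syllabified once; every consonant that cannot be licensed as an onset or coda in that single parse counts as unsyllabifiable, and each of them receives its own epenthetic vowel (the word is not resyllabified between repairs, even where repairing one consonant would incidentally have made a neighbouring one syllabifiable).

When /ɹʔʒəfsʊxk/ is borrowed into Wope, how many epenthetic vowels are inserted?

After substitution the input is /wgʒəfsʊxk/.
The unsyllabifiable consonants are /w/, /k/; each receives one epenthetic vowel.

2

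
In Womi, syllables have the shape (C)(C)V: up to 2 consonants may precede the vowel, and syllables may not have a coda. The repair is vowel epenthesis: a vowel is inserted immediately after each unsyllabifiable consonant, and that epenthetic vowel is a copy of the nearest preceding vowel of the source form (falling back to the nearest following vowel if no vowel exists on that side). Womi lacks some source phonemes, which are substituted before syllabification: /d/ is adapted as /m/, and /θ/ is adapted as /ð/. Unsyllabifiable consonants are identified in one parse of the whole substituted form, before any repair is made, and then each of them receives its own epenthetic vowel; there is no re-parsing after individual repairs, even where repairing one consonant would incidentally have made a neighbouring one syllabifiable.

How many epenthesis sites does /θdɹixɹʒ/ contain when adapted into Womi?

After substitution the input is /ðmɹixɹʒ/.
The unsyllabifiable consonants are /ð/, /x/, /ɹ/, /ʒ/; each receives one epenthetic vowel.

4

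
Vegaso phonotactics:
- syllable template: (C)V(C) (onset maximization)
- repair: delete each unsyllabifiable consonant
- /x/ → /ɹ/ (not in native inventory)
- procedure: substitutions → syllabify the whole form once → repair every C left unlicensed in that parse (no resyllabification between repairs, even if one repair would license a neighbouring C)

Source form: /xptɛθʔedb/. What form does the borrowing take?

tɛθʔed

Substitution: /x/ → /ɹ/, giving /ɹptɛθʔedb/.
Syllabifying with onset maximization leaves /ɹ/, /p/, /b/ stranded (at most one coda consonant is licensed; onsets are limited to one consonant).
Deletion applies to /ɹ/, /p/, /b/.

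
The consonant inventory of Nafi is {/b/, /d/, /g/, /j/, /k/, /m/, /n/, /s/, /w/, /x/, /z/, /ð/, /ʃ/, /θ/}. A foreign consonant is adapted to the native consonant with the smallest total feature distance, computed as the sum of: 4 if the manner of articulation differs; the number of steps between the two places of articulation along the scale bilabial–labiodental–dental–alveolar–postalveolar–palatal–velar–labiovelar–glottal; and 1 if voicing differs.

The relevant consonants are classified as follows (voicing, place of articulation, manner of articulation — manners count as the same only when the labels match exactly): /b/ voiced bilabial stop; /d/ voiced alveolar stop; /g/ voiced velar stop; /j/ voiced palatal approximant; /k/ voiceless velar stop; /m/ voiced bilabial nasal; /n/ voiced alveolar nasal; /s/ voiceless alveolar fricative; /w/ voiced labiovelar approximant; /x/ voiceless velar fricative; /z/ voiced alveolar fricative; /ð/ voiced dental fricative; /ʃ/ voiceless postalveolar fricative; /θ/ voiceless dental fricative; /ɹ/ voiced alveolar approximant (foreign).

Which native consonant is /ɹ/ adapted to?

/j/ is closest: same manner (approximant), place distance 2 (alveolar→palatal), same voicing; total 2. Next closest is /d/ at distance 4.

j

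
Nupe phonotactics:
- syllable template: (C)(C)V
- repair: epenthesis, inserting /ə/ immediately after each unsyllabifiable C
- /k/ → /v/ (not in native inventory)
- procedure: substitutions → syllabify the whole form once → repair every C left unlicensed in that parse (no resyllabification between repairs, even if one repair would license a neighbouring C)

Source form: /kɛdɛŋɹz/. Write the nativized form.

vɛdɛŋəɹəzə

Substitution: /k/ → /v/, giving /vɛdɛŋɹz/.
Syllabifying with onset maximization leaves /ŋ/, /ɹ/, /z/ stranded (no codas are permitted; onsets may contain at most 2 consonants).
Epenthesis after each stranded consonant: /ŋ/ → /ŋə/, /ɹ/ → /ɹə/, /z/ → /zə/.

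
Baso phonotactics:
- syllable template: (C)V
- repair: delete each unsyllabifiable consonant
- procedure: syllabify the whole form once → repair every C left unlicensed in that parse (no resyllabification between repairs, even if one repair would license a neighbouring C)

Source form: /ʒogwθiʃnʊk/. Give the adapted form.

The consonants /g/, /w/, /ʃ/, /k/ cannot be parsed into a legal (C)V syllable (no codas are permitted; onsets are limited to one consonant).
Deletion applies to /g/, /w/, /ʃ/, /k/.

ʒoθinʊ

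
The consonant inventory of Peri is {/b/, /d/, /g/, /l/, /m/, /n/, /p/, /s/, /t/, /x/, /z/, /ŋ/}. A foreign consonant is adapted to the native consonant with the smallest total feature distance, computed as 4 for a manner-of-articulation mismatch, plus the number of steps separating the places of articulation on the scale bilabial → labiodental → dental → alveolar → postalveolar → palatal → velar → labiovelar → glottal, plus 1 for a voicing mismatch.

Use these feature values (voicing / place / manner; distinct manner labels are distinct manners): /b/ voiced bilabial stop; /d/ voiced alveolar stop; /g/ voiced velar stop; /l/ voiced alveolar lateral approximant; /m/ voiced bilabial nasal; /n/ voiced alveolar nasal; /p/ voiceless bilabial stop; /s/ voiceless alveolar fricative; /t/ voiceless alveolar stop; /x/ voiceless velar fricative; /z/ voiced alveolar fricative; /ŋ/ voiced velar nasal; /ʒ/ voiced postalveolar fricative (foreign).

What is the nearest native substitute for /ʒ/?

/z/ is closest: same manner (fricative), place distance 1 (postalveolar→alveolar), same voicing; total 1. Next closest is /s/ at distance 2.

z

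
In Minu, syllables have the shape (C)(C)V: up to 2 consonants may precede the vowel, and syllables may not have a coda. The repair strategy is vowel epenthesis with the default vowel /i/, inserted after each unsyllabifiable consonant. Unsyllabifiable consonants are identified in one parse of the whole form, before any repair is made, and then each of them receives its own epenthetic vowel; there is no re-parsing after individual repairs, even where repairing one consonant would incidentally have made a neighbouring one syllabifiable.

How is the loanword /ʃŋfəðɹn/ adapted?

ʃiŋfəðiɹini

Syllabifying with onset maximization leaves /ʃ/, /ð/, /ɹ/, /n/ stranded (no codas are permitted; onsets may contain at most 2 consonants).
Epenthesis after each stranded consonant: /ʃ/ → /ʃi/, /ð/ → /ði/, /ɹ/ → /ɹi/, /n/ → /ni/.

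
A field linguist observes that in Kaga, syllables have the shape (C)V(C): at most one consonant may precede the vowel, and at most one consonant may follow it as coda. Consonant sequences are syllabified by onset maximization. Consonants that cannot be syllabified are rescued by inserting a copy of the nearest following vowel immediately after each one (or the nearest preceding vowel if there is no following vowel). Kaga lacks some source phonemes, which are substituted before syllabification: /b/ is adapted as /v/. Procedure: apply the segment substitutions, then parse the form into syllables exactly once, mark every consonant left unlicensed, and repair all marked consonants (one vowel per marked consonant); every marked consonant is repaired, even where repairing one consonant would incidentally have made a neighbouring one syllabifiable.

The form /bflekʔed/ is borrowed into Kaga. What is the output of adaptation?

Substitution: /b/ → /v/, giving /vflekʔed/.
Syllabifying with onset maximization leaves /v/, /f/ stranded (at most one coda consonant is licensed; onsets are limited to one consonant).
Inserting the epenthetic vowel yields /v/ → /ve/, /f/ → /fe/.

vefelekʔed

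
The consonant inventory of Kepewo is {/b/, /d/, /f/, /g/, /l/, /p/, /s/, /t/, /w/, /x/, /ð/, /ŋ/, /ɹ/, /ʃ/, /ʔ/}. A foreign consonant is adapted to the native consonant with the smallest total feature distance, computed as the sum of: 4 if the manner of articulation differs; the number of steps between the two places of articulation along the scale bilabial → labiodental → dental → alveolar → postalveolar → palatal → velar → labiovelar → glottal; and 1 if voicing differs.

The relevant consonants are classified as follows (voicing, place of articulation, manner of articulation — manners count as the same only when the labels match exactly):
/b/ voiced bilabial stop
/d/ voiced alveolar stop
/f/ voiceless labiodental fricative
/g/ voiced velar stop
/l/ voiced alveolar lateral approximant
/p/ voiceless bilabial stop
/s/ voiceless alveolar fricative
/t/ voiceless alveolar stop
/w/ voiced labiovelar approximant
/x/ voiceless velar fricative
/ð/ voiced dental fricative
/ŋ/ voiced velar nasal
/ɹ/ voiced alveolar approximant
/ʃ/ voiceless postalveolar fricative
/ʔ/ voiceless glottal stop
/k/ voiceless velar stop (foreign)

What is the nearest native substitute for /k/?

/g/ is closest: same manner (stop), place distance 0 (velar→velar), voicing differs (+1); total 1. Next closest is /ʔ/ at distance 2.

g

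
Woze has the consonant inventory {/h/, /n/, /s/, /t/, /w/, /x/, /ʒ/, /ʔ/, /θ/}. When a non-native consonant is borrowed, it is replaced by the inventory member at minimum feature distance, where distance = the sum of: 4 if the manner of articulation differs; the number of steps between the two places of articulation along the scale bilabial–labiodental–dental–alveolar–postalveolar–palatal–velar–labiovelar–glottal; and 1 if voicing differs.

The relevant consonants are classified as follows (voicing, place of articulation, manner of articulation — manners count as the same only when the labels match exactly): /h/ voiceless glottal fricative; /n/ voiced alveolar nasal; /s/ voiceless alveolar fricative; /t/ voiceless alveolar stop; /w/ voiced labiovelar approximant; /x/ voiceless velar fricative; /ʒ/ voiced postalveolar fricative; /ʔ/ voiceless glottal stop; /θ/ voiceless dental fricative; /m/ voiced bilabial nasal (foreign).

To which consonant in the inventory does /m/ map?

n

/n/ is closest: same manner (nasal), place distance 3 (bilabial→alveolar), same voicing; total 3. Next closest is /θ/ at distance 7.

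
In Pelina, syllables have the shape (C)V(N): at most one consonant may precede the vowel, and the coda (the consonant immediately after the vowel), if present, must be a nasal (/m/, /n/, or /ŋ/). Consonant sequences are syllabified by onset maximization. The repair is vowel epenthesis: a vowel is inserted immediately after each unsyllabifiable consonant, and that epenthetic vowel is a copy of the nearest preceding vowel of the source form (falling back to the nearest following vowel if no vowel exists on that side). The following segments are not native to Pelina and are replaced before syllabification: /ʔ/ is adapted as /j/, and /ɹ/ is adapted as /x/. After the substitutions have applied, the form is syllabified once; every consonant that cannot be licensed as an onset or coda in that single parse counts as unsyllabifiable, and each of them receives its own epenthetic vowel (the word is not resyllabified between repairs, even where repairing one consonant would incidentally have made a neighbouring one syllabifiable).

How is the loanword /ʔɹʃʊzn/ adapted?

Substitution: /ʔ/ → /j/, /ɹ/ → /x/, giving /jxʃʊzn/.
The consonants /j/, /x/, /z/, /n/ cannot be parsed into a legal (C)V(N) syllable (only a nasal (/m/, /n/, or /ŋ/) is licensed in coda position; onsets are limited to one consonant).
Inserting the epenthetic vowel yields /j/ → /jʊ/, /x/ → /xʊ/, /z/ → /zʊ/, /n/ → /nʊ/.

jʊxʊʃʊzʊnʊ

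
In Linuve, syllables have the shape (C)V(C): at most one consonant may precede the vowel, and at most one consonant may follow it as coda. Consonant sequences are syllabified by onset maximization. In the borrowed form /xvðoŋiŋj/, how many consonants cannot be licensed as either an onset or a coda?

Under (C)V(C), the unsyllabifiable consonants are /x/, /v/, /j/ (at most one coda consonant is licensed; onsets are limited to one consonant).

3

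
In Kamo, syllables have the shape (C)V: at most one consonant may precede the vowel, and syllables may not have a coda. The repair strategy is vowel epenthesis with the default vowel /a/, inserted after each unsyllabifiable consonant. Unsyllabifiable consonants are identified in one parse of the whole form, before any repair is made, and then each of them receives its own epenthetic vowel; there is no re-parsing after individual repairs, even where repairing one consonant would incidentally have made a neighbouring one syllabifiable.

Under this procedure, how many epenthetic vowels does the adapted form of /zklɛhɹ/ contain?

4

The unsyllabifiable consonants are /z/, /k/, /h/, /ɹ/; each receives one epenthetic vowel.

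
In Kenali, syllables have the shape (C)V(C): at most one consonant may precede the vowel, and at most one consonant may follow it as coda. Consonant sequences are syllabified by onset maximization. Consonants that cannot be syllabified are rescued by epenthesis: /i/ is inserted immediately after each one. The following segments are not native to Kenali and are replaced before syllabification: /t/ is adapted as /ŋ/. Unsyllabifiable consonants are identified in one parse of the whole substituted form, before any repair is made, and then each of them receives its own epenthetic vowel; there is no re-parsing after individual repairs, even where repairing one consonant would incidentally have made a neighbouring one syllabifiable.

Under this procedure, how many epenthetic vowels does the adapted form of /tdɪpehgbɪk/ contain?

After substitution the input is /ŋdɪpehgbɪk/.
The unsyllabifiable consonants are /ŋ/, /g/; each receives one epenthetic vowel.

2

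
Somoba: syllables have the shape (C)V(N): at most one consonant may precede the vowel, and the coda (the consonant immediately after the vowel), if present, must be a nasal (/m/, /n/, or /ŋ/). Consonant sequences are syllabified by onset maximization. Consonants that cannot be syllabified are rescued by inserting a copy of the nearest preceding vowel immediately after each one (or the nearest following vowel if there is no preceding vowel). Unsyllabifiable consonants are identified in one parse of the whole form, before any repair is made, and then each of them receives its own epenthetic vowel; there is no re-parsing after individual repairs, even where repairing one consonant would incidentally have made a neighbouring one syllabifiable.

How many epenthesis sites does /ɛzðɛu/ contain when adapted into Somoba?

1

The unsyllabifiable consonants are /z/; each receives one epenthetic vowel.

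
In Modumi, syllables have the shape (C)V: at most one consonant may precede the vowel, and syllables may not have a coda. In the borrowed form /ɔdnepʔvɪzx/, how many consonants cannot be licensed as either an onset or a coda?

Syllabifying with onset maximization leaves /d/, /p/, /ʔ/, /z/, /x/ stranded (no codas are permitted; onsets are limited to one consonant).

5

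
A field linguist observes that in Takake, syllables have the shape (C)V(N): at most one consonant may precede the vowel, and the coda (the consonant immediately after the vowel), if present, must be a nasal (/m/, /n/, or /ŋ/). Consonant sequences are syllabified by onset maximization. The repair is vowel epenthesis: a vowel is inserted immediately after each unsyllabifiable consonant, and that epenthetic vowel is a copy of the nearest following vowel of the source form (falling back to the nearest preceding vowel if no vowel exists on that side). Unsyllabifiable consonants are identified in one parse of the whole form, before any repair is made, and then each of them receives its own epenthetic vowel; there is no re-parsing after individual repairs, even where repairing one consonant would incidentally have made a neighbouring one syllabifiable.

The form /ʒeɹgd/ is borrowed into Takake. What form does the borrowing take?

Syllabifying with onset maximization leaves /ɹ/, /g/, /d/ stranded (only a nasal (/m/, /n/, or /ŋ/) is licensed in coda position; onsets are limited to one consonant).
Inserting the epenthetic vowel yields /ɹ/ → /ɹe/, /g/ → /ge/, /d/ → /de/.

ʒeɹegede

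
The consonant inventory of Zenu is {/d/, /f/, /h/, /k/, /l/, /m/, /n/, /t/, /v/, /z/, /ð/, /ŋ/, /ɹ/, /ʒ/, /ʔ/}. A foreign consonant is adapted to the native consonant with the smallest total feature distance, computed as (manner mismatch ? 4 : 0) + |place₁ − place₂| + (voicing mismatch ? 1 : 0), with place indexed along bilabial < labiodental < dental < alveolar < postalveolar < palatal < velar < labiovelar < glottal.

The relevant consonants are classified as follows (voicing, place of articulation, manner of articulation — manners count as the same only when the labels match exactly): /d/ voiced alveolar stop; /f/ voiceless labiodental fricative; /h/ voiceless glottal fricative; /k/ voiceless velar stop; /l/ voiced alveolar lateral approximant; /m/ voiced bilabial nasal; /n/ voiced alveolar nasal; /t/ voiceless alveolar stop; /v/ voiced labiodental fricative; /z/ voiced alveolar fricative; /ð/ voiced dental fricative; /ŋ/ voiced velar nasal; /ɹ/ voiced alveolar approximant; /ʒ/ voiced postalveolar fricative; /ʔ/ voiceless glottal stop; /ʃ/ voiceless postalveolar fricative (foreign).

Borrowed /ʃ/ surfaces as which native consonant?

ʒ

/ʒ/ is closest: same manner (fricative), place distance 0 (postalveolar→postalveolar), voicing differs (+1); total 1. Next closest is /z/ at distance 2.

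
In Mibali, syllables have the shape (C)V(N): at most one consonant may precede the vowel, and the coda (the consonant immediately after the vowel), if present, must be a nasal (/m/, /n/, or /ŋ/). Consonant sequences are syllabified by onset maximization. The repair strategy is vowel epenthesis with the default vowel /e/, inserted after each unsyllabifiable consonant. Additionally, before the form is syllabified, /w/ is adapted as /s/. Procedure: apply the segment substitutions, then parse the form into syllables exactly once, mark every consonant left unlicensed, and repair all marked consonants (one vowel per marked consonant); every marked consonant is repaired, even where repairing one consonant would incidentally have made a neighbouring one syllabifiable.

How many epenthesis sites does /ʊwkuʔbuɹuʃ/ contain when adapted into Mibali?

3

After substitution the input is /ʊskuʔbuɹuʃ/.
The unsyllabifiable consonants are /s/, /ʔ/, /ʃ/; each receives one epenthetic vowel.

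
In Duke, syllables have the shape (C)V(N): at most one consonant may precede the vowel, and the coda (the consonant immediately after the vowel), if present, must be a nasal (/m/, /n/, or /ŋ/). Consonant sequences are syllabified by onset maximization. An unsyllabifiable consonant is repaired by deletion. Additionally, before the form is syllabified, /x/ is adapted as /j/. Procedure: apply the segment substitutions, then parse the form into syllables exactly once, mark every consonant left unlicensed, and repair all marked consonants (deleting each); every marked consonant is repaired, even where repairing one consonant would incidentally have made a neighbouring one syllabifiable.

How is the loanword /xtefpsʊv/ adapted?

tesʊ

Substitution: /x/ → /j/, giving /jtefpsʊv/.
Under (C)V(N), the unsyllabifiable consonants are /j/, /f/, /p/, /v/ (only a nasal (/m/, /n/, or /ŋ/) is licensed in coda position; onsets are limited to one consonant).
Deletion applies to /j/, /f/, /p/, /v/.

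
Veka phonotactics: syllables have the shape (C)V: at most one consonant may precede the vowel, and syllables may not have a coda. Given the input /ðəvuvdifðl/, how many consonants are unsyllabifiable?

4

The consonants /v/, /f/, /ð/, /l/ cannot be parsed into a legal (C)V syllable (no codas are permitted; onsets are limited to one consonant).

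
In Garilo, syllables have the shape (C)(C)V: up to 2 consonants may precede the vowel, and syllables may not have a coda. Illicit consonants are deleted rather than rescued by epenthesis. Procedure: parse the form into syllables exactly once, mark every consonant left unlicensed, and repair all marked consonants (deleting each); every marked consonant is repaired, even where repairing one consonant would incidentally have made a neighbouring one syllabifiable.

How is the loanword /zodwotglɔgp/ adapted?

zodwoglɔ

Syllabifying with onset maximization leaves /t/, /g/, /p/ stranded (no codas are permitted; onsets may contain at most 2 consonants).
Deletion applies to /t/, /g/, /p/.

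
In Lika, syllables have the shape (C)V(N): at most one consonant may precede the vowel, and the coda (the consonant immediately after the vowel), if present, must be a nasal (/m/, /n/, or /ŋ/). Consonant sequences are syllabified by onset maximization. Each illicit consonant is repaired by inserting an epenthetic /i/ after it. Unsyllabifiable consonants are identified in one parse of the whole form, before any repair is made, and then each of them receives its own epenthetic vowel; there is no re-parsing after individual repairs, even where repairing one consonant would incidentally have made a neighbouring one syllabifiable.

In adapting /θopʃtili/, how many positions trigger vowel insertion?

2

The unsyllabifiable consonants are /p/, /ʃ/; each receives one epenthetic vowel.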